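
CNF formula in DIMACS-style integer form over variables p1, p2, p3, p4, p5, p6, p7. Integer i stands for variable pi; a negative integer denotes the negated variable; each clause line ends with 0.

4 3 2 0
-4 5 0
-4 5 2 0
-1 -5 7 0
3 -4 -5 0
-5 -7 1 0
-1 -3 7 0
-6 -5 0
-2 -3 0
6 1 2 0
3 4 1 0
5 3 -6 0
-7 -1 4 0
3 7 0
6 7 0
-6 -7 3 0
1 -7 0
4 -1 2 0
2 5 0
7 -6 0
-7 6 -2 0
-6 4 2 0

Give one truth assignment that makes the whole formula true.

p1=True, p2=False, p3=True, p4=True, p5=True, p6=False, p7=True

Check each clause:
  1. (p4 OR p3 OR p2) — p3 is true.
  2. (NOT p4 OR p5) — p5 is true.
  3. (p2 OR p5 OR NOT p4) — p5 is true.
  4. (NOT p1 OR p7 OR NOT p5) — p7 is true.
  5. (NOT p4 OR NOT p5 OR p3) — p3 is true.
  6. (NOT p5 OR NOT p7 OR p1) — p1 is true.
  7. (NOT p1 OR NOT p3 OR p7) — p7 is true.
  8. (NOT p6 OR NOT p5) — NOT p6 is true.
  9. (NOT p2 OR NOT p3) — NOT p2 is true.
  10. (p1 OR p2 OR p6) — p1 is true.
  11. (p3 OR p1 OR p4) — p1 is true.
  12. (p3 OR NOT p6 OR p5) — NOT p6 is true.
  13. (NOT p1 OR NOT p7 OR p4) — p4 is true.
  14. (p3 OR p7) — p3 is true.
  15. (p6 OR p7) — p7 is true.
  16. (p3 OR NOT p7 OR NOT p6) — NOT p6 is true.
  17. (NOT p7 OR p1) — p1 is true.
  18. (p2 OR p4 OR NOT p1) — p4 is true.
  19. (p2 OR p5) — p5 is true.
  20. (p7 OR NOT p6) — NOT p6 is true.
  21. (NOT p7 OR NOT p2 OR p6) — NOT p2 is true.
  22. (NOT p6 OR p4 OR p2) — NOT p6 is true.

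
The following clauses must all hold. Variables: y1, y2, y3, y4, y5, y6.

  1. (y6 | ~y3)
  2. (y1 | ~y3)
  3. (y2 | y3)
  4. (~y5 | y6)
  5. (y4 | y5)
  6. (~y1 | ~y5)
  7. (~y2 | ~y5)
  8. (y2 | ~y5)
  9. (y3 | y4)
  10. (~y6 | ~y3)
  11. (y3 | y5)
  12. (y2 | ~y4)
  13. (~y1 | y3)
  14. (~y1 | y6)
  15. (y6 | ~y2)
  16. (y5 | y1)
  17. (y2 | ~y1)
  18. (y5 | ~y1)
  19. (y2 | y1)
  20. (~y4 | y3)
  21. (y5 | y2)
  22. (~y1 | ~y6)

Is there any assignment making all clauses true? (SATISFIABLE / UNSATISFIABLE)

UNSATISFIABLE

y1 = True:
  propagation gives y5=False; an empty clause results — contradiction.
y1 = False:
  propagation gives y3=False, y2=True, y5=False; an empty clause results — contradiction.
Every branch closes, so no satisfying assignment exists.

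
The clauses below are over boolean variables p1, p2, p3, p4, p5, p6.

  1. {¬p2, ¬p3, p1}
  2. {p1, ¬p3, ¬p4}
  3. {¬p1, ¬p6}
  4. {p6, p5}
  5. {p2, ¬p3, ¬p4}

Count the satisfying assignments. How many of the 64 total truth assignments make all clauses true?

22

Split on p1, then p3.
  p1=1, p3=1: remaining (p2,p4,p5,p6) ∈ {(0,0,1,0); (1,0,1,0); (1,1,1,0)} — 3.
  p1=1, p3=0: remaining (p2,p4,p5,p6) ∈ {(0,0,1,0); (0,1,1,0); (1,0,1,0); (1,1,1,0)} — 4.
  p1=0, p3=1: remaining (p2,p4,p5,p6) ∈ {(0,0,0,1); (0,0,1,0); (0,0,1,1)} — 3.
  p1=0, p3=0: p2, p4 free; 3 ways for (p5,p6) × 2^2 = 12.
Total: 3 + 4 + 3 + 12 = 22.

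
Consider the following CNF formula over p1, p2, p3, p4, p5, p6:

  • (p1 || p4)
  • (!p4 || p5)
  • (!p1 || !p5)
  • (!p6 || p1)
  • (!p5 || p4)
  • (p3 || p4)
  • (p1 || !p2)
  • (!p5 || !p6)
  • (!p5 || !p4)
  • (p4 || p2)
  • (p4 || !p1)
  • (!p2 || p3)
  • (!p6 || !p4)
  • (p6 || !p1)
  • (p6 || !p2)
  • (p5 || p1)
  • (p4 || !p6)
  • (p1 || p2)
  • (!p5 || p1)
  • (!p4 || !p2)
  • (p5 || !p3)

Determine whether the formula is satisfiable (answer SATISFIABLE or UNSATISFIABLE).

UNSATISFIABLE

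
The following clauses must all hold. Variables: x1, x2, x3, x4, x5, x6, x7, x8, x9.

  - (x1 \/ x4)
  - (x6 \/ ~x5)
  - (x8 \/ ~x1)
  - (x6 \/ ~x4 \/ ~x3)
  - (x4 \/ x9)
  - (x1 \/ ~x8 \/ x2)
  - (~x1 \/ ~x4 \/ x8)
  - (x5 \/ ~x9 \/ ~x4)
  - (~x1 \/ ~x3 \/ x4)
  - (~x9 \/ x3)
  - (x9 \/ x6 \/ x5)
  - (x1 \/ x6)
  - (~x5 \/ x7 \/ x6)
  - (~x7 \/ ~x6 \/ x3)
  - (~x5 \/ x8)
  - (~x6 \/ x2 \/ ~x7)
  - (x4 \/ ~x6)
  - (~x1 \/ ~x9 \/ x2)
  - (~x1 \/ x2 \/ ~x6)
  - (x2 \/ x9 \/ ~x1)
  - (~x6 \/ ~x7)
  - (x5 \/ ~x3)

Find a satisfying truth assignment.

x1 = 1, x2 = 1, x3 = 0, x4 = 1, x5 = 0, x6 = 1, x7 = 0, x8 = 1, x9 = 0

x2 occurs only positively in the remaining clauses — set x2 = True.
Branch on x1: take x1 = True.
  then x8 is forced to True.
Set x3 = False and propagate.
  then x9 is forced to False.
  then x4 is forced to True.
Set x5 = False and propagate.
  then x6 is forced to True.
  then x7 is forced to False.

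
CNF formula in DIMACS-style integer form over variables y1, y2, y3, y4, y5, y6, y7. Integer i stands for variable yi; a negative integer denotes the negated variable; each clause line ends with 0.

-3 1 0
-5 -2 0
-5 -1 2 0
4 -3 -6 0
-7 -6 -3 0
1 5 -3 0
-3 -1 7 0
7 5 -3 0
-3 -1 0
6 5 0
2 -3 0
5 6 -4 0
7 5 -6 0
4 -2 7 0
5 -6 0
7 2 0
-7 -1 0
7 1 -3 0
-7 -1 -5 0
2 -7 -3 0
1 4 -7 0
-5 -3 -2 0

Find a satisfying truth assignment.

y3 occurs only negated in the remaining clauses — set y3 = False.
Try y1 = False.
The remaining clauses are satisfied by y2 = False, y4 = True, y5 = True, y6 = True, y7 = True.
Every clause has at least one true literal under this assignment.
Check each clause:
  1. (¬y3 ∨ y1) — ¬y3 is true.
  2. (¬y5 ∨ ¬y2) — ¬y2 is true.
  3. (¬y5 ∨ y2 ∨ ¬y1) — ¬y1 is true.
  4. (¬y6 ∨ ¬y3 ∨ y4) — y4 is true.
  5. (¬y6 ∨ ¬y7 ∨ ¬y3) — ¬y3 is true.
  6. (y5 ∨ ¬y3 ∨ y1) — y5 is true.
  7. (¬y1 ∨ ¬y3 ∨ y7) — ¬y3 is true.
  8. (y5 ∨ ¬y3 ∨ y7) — ¬y3 is true.
  9. (¬y1 ∨ ¬y3) — ¬y3 is true.
  10. (y6 ∨ y5) — y5 is true.
  11. (¬y3 ∨ y2) — ¬y3 is true.
  12. (y5 ∨ y6 ∨ ¬y4) — y5 is true.
  13. (¬y6 ∨ y7 ∨ y5) — y5 is true.
  14. (y7 ∨ y4 ∨ ¬y2) — y4 is true.
  15. (y5 ∨ ¬y6) — y5 is true.
  16. (y7 ∨ y2) — y7 is true.
  17. (¬y1 ∨ ¬y7) — ¬y1 is true.
  18. (y7 ∨ y1 ∨ ¬y3) — ¬y3 is true.
  19. (¬y7 ∨ ¬y5 ∨ ¬y1) — ¬y1 is true.
  20. (¬y3 ∨ y2 ∨ ¬y7) — ¬y3 is true.
  21. (¬y7 ∨ y4 ∨ y1) — y4 is true.
  22. (¬y2 ∨ ¬y5 ∨ ¬y3) — ¬y3 is true.

y1=F  y2=F  y3=F  y4=T  y5=T  y6=T  y7=T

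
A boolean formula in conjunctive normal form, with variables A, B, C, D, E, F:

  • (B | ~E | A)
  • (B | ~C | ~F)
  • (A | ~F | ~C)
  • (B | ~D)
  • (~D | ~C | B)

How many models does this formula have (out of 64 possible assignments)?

37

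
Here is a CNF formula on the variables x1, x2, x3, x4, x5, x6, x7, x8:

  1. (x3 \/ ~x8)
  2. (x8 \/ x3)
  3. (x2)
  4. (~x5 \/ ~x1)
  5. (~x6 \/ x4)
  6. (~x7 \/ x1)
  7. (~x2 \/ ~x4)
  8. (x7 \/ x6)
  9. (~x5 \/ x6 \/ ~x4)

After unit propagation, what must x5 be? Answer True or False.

False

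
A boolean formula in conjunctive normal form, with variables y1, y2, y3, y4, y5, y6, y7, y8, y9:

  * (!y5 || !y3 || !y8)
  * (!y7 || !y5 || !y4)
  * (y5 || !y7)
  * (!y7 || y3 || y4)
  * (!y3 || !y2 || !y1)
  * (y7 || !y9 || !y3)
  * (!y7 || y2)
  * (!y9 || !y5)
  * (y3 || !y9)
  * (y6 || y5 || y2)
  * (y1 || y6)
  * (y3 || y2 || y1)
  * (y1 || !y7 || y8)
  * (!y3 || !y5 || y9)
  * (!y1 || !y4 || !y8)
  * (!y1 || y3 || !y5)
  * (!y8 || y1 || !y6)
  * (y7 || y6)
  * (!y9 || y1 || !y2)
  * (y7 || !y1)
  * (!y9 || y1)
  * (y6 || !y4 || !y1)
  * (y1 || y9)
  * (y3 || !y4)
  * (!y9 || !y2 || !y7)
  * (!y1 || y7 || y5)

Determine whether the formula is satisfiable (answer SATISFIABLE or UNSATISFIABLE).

y1 = True:
  propagation gives y7=True, y5=True, y4=False, y3=True; an empty clause results — contradiction.
y1 = False:
  propagation gives y6=True, y8=False, y7=False, y9=False; an empty clause results — contradiction.
Every branch closes, so no satisfying assignment exists.

UNSATISFIABLE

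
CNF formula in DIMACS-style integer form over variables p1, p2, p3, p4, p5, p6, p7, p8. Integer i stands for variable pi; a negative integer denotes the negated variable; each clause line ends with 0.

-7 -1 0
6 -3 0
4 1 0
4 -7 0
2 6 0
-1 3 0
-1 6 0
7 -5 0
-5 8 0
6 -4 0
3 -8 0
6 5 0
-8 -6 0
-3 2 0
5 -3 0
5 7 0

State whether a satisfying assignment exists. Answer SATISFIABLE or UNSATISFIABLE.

SATISFIABLE

Branch on p1: take p1 = False.
  then p4 is forced to True.
  then p6 is forced to True.
  then p8 is forced to False.
  then p5 is forced to False.
  then p3 is forced to False.
  then p7 is forced to True.
p2 is now unconstrained; take p2 = False.
So p1 = F, p2 = F, p3 = F, p4 = T, p5 = F, p6 = T, p7 = T, p8 = F is a satisfying assignment.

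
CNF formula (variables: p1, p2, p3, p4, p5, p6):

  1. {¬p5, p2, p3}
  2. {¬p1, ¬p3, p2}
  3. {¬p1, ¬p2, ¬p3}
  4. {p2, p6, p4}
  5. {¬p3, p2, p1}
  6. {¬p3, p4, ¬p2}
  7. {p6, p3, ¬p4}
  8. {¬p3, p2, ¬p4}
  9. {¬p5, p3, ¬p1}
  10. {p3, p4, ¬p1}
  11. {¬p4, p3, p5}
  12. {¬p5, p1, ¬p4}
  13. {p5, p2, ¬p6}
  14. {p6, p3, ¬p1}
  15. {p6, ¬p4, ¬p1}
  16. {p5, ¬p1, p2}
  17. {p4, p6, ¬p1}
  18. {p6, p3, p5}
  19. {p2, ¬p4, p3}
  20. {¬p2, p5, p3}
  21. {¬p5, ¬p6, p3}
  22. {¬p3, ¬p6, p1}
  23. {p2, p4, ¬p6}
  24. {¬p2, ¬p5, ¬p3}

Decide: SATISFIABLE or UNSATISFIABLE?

SATISFIABLE

Branch on p1: take p1 = False.
For the remaining variables, p2 = True, p3 = True, p4 = True, p5 = False, p6 = False works.
Every clause has at least one true literal under this assignment.
So p1=False, p2=True, p3=True, p4=True, p5=False, p6=False is a satisfying assignment.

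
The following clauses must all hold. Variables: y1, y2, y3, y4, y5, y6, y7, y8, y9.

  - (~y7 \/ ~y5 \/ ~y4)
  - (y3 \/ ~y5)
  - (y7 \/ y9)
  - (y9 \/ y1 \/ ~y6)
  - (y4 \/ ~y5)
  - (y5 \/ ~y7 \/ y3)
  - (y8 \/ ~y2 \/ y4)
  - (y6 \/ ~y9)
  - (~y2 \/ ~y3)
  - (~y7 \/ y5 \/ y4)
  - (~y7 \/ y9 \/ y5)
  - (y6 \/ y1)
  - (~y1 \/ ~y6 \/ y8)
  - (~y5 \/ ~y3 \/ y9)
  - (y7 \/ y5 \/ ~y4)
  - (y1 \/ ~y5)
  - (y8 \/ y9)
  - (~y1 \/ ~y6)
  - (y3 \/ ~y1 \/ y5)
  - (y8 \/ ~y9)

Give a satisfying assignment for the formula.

y1=False  y2=False  y3=False  y4=False  y5=False  y6=True  y7=False  y8=True  y9=True

Check each clause:
  1. (~y4 \/ ~y7 \/ ~y5) — ~y7 is true.
  2. (~y5 \/ y3) — ~y5 is true.
  3. (y7 \/ y9) — y9 is true.
  4. (~y6 \/ y9 \/ y1) — y9 is true.
  5. (y4 \/ ~y5) — ~y5 is true.
  6. (y5 \/ y3 \/ ~y7) — ~y7 is true.
  7. (~y2 \/ y8 \/ y4) — y8 is true.
  8. (~y9 \/ y6) — y6 is true.
  9. (~y3 \/ ~y2) — ~y3 is true.
  10. (y4 \/ y5 \/ ~y7) — ~y7 is true.
  11. (~y7 \/ y9 \/ y5) — y9 is true.
  12. (y6 \/ y1) — y6 is true.
  13. (~y6 \/ ~y1 \/ y8) — y8 is true.
  14. (y9 \/ ~y5 \/ ~y3) — y9 is true.
  15. (y5 \/ ~y4 \/ y7) — ~y4 is true.
  16. (~y5 \/ y1) — ~y5 is true.
  17. (y9 \/ y8) — y8 is true.
  18. (~y6 \/ ~y1) — ~y1 is true.
  19. (y3 \/ y5 \/ ~y1) — ~y1 is true.
  20. (~y9 \/ y8) — y8 is true.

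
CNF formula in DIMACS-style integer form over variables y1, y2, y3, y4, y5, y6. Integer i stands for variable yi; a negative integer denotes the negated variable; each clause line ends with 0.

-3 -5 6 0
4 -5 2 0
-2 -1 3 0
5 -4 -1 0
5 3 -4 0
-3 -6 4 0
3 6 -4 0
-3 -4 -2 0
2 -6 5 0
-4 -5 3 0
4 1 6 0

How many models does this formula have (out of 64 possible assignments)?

8

Split on y4, then y3.
  y4=T, y3=T: remaining (y1,y2,y5,y6) ∈ {(F,F,F,F); (F,F,T,T); (T,F,T,T)} — 3.
  y4=T, y3=F: a clause becomes empty — 0.
  y4=F, y3=T: remaining (y1,y2,y5,y6) ∈ {(T,F,F,F); (T,T,F,F)} — 2.
  y4=F, y3=F: remaining (y1,y2,y5,y6) ∈ {(F,T,F,T); (F,T,T,T); (T,F,F,F)} — 3.
Total: 3 + 0 + 2 + 3 = 8.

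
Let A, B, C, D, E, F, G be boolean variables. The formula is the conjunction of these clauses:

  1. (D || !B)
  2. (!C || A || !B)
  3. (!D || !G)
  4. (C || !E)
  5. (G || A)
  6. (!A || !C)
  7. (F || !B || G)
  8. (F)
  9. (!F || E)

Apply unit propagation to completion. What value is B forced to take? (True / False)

(F) is a unit clause: F = True.
(E || !F) with F = True leaves only E, so E = True.
(C || !E) with E = True leaves only C, so C = True.
(!C || !A): since C = True, the clause reduces to (!A). A = False.
In (!B || A || !C), A, !C are now false; !B must hold, so B = False.

False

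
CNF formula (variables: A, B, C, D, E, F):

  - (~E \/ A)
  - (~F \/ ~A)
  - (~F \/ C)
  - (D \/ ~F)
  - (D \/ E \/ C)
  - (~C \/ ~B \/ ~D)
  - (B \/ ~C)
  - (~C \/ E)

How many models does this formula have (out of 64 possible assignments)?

9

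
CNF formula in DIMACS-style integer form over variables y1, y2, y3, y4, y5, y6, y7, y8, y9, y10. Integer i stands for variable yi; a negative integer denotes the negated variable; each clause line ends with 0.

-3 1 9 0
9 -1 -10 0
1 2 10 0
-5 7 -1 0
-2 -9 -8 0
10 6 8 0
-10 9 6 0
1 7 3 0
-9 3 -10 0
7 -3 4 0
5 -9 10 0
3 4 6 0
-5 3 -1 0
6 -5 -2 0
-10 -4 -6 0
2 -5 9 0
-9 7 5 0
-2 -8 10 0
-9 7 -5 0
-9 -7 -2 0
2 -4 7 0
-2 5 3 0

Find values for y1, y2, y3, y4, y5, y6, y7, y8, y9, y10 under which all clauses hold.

y1=F  y2=T  y3=F  y4=F  y5=T  y6=T  y7=T  y8=T  y9=F  y10=T

Set y1 = False and propagate.
The remaining clauses are satisfied by y2 = True, y3 = False, y4 = False, y5 = True, y6 = True, y7 = True, y8 = True, y9 = False, y10 = True.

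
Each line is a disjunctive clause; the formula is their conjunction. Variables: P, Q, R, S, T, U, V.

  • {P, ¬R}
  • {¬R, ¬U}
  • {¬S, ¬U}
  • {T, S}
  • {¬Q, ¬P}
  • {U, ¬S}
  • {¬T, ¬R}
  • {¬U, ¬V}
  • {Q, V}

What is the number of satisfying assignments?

Satisfying assignments:
  P=F Q=F R=F S=F T=T U=F V=T
  P=F Q=T R=F S=F T=T U=F V=F
  P=F Q=T R=F S=F T=T U=F V=T
  P=F Q=T R=F S=F T=T U=T V=F
  P=T Q=F R=F S=F T=T U=F V=T
That's 5 in total.

5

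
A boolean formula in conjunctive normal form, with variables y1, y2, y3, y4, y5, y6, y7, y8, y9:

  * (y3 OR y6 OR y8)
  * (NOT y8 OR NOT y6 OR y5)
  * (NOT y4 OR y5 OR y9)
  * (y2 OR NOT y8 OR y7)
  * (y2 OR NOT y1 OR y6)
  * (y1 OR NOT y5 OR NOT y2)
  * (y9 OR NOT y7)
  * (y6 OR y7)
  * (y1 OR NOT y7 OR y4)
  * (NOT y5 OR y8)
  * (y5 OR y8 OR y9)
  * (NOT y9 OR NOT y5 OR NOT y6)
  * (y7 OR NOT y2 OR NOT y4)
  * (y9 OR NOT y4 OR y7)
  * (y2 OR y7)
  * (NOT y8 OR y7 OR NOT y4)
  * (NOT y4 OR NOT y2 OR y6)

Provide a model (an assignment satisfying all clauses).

y1=F  y2=F  y3=T  y4=T  y5=F  y6=T  y7=T  y8=F  y9=T

Pure literal: y3 appears only positively; assign y3 = True.
Branch on y1: take y1 = False.
Set y2 = False and propagate.
  then y7 is forced to True.
  then y9 is forced to True.
  then y4 is forced to True.
Set y5 = False and propagate.
For the remaining variables, y6 = True, y8 = False works.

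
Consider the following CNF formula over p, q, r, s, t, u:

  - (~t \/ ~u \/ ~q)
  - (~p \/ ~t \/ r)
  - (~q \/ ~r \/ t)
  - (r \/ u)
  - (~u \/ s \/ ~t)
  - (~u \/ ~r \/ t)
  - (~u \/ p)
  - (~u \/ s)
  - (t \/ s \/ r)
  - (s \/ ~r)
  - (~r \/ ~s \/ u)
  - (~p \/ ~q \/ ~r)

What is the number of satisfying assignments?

3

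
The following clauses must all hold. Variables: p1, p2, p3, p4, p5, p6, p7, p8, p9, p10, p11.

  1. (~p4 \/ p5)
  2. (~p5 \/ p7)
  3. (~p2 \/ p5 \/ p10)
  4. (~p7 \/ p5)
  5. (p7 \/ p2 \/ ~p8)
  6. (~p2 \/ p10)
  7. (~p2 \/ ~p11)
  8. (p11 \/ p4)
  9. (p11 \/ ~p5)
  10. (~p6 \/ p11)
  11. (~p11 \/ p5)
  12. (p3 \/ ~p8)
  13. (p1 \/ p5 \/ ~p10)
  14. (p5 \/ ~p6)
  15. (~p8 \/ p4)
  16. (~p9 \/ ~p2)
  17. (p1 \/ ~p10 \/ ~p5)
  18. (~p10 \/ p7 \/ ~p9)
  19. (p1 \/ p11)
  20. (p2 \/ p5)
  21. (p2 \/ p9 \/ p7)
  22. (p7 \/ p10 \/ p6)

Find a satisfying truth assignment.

p1 = T, p2 = F, p3 = T, p4 = F, p5 = T, p6 = F, p7 = T, p8 = F, p9 = T, p10 = T, p11 = T

p1 occurs only positively in the remaining clauses — set p1 = True.
Pure literal: p3 appears only positively; assign p3 = True.
Branch on p2: take p2 = False.
  then p5 is forced to True.
  then p7 is forced to True.
  then p11 is forced to True.
Set p4 = False and propagate.
  then p8 is forced to False.
p6, p9, p10 are now unconstrained; take p6 = False, p9 = True, p10 = True.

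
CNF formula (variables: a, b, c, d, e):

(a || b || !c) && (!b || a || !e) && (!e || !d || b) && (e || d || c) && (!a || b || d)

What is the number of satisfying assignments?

14

Split on b, then a.
  b=T, a=T: 7 of the 8 assignments to (c,d,e) work.
  b=T, a=F: remaining (c,d,e) ∈ {(F,T,F); (T,F,F); (T,T,F)} — 3.
  b=F, a=T: remaining (c,d,e) ∈ {(F,T,F); (T,T,F)} — 2.
  b=F, a=F: remaining (c,d,e) ∈ {(F,F,T); (F,T,F)} — 2.
Total: 7 + 3 + 2 + 2 = 14.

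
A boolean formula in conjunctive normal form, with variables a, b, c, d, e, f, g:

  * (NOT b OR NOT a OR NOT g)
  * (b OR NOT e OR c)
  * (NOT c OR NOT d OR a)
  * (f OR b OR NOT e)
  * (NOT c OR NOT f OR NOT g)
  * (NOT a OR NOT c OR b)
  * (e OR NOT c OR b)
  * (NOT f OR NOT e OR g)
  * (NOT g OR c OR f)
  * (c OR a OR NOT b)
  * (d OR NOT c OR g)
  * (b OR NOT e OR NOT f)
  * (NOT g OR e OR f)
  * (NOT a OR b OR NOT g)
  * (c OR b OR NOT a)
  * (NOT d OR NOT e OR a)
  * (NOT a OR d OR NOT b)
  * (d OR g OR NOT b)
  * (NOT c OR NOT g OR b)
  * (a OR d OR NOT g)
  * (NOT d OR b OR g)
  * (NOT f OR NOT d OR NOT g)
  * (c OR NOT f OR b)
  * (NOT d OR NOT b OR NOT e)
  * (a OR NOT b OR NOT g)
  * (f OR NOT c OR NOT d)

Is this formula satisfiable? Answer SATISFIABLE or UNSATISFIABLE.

SATISFIABLE

Set a = True and propagate.
The remaining clauses are satisfied by b = True, c = False, d = True, e = False, f = True, g = False.
So a=True, b=True, c=False, d=True, e=False, f=True, g=False is a satisfying assignment.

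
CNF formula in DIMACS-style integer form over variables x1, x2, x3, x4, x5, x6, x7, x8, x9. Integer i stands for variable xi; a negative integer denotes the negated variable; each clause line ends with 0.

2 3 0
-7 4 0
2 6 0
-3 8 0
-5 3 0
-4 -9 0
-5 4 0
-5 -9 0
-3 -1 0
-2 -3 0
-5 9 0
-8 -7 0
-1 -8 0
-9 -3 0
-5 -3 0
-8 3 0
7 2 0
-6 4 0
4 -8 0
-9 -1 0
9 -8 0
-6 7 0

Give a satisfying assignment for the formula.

x1=False  x2=True  x3=False  x4=True  x5=False  x6=False  x7=True  x8=False  x9=False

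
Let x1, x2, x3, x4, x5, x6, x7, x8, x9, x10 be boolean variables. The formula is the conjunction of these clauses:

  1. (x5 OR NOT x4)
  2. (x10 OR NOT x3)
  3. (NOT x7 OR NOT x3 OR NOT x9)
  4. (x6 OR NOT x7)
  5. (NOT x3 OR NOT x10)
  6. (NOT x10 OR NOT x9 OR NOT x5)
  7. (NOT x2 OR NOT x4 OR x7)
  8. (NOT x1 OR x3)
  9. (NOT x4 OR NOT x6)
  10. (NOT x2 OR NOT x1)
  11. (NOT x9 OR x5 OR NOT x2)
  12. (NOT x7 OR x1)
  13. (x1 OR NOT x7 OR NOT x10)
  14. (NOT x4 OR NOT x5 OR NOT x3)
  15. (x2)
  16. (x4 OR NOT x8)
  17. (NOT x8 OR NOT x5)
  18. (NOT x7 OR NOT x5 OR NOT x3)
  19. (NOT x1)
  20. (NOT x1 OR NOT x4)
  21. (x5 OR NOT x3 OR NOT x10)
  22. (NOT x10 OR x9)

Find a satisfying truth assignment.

x1=False, x2=True, x3=False, x4=False, x5=True, x6=False, x7=False, x8=False, x9=True, x10=False

(x2) is a unit clause, so x2 = True.
The clause (NOT x1) is unit: x1 must be False.
(NOT x7) is a unit clause, so x7 = False.
The clause (NOT x4) is unit: x4 must be False.
Unit propagation: (NOT x8) forces x8 = False.
Pure literal: x3 appears only negated; assign x3 = False.
Try x5 = True.
Try x9 = True.
  then x10 is forced to False.
x6 is now unconstrained; take x6 = False.
Check each clause:
  1. (x5 OR NOT x4) — NOT x4 is true.
  2. (x10 OR NOT x3) — NOT x3 is true.
  3. (NOT x9 OR NOT x3 OR NOT x7) — NOT x7 is true.
  4. (x6 OR NOT x7) — NOT x7 is true.
  5. (NOT x3 OR NOT x10) — NOT x3 is true.
  6. (NOT x10 OR NOT x9 OR NOT x5) — NOT x10 is true.
  7. (NOT x4 OR x7 OR NOT x2) — NOT x4 is true.
  8. (x3 OR NOT x1) — NOT x1 is true.
  9. (NOT x6 OR NOT x4) — NOT x6 is true.
  10. (NOT x1 OR NOT x2) — NOT x1 is true.
  11. (NOT x2 OR x5 OR NOT x9) — x5 is true.
  12. (NOT x7 OR x1) — NOT x7 is true.
  13. (NOT x7 OR NOT x10 OR x1) — NOT x7 is true.
  14. (NOT x4 OR NOT x5 OR NOT x3) — NOT x4 is true.
  15. (x2) — x2 is true.
  16. (NOT x8 OR x4) — NOT x8 is true.
  17. (NOT x8 OR NOT x5) — NOT x8 is true.
  18. (NOT x5 OR NOT x7 OR NOT x3) — NOT x7 is true.
  19. (NOT x1) — NOT x1 is true.
  20. (NOT x4 OR NOT x1) — NOT x4 is true.
  21. (x5 OR NOT x3 OR NOT x10) — NOT x3 is true.
  22. (x9 OR NOT x10) — x9 is true.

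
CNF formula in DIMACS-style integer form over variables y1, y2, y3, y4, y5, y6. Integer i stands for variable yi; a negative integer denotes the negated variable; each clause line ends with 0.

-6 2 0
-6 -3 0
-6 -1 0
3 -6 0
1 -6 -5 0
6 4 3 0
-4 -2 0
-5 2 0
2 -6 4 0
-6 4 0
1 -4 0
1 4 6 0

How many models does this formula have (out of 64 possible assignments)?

The models are:
  y1=1 y2=0 y3=0 y4=1 y5=0 y6=0
  y1=1 y2=0 y3=1 y4=0 y5=0 y6=0
  y1=1 y2=0 y3=1 y4=1 y5=0 y6=0
  y1=1 y2=1 y3=1 y4=0 y5=0 y6=0
  y1=1 y2=1 y3=1 y4=0 y5=1 y6=0
Count: 5.

5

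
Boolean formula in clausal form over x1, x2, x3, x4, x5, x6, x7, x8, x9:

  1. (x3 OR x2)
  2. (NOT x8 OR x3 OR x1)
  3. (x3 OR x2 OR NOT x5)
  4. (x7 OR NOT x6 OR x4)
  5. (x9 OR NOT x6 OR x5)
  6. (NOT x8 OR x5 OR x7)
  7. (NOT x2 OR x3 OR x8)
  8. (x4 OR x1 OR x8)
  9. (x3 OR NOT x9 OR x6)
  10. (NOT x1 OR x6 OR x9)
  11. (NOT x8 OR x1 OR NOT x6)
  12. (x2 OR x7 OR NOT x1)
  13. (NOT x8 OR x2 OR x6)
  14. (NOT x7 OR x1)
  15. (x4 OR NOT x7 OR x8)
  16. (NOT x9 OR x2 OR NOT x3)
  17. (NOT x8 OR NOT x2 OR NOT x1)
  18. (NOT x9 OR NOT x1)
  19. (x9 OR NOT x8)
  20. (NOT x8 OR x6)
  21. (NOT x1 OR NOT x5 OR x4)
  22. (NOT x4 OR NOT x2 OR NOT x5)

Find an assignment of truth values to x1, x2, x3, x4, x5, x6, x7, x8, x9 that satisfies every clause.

x1=1, x2=0, x3=1, x4=1, x5=1, x6=1, x7=1, x8=0, x9=0

Branch on x1: take x1 = True.
  then x9 is forced to False.
  then x6 is forced to True.
  then x5 is forced to True.
  then x8 is forced to False.
  then x4 is forced to True.
  then x2 is forced to False.
  then x3 is forced to True.
  then x7 is forced to True.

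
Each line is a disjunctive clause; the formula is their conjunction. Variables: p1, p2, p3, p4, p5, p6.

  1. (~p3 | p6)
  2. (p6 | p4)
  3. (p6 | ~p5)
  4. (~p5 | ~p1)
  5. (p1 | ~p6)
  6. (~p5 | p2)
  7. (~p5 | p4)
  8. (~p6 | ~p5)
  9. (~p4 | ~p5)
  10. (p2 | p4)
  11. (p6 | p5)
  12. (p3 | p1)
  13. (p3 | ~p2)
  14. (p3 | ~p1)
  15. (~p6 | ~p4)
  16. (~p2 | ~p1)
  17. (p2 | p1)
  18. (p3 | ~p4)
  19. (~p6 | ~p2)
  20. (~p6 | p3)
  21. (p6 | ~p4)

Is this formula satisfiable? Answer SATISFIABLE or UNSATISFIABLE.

UNSATISFIABLE

p6 = True:
  propagation gives p1=True, p5=False, p3=True, p4=False; an empty clause results — contradiction.
p6 = False:
  propagation gives p3=False, p4=True; an empty clause results — contradiction.
Every branch closes, so no satisfying assignment exists.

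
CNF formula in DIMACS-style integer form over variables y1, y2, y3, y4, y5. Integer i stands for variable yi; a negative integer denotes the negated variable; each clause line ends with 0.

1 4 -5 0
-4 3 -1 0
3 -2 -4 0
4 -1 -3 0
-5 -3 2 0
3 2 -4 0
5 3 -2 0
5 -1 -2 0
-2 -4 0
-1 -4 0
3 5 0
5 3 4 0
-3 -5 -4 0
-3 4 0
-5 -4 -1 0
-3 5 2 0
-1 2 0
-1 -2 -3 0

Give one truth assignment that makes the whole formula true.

Set y1 = True and propagate.
  then y4 is forced to False.
  then y3 is forced to False.
  then y5 is forced to True.
  then y2 is forced to True.
Every clause has at least one true literal under this assignment.

y1=T, y2=T, y3=F, y4=F, y5=T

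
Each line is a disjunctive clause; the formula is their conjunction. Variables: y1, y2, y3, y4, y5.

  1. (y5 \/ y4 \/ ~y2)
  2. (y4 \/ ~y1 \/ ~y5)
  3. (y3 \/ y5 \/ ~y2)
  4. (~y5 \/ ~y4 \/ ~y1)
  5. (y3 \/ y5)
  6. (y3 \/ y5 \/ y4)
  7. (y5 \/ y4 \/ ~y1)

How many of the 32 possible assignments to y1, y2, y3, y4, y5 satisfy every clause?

13

Case analysis on y5 and y4:
  y5=T, y4=T: remaining (y1,y2,y3) ∈ {(F,F,F); (F,F,T); (F,T,F); (F,T,T)} — 4.
  y5=T, y4=F: remaining (y1,y2,y3) ∈ {(F,F,F); (F,F,T); (F,T,F); (F,T,T)} — 4.
  y5=F, y4=T: remaining (y1,y2,y3) ∈ {(F,F,T); (F,T,T); (T,F,T); (T,T,T)} — 4.
  y5=F, y4=F: remaining (y1,y2,y3) ∈ {(F,F,T)} — 1.
Total: 4 + 4 + 4 + 1 = 13.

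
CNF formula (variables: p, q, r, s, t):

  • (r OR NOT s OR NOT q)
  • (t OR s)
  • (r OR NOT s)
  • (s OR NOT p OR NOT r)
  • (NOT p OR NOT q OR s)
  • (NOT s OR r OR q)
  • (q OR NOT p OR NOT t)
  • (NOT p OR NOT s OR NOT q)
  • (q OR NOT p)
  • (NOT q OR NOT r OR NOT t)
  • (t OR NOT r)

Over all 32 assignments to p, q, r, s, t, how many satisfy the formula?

The models are:
  p=0 q=0 r=0 s=0 t=1
  p=0 q=0 r=1 s=0 t=1
  p=0 q=0 r=1 s=1 t=1
  p=0 q=1 r=0 s=0 t=1
Count: 4.

4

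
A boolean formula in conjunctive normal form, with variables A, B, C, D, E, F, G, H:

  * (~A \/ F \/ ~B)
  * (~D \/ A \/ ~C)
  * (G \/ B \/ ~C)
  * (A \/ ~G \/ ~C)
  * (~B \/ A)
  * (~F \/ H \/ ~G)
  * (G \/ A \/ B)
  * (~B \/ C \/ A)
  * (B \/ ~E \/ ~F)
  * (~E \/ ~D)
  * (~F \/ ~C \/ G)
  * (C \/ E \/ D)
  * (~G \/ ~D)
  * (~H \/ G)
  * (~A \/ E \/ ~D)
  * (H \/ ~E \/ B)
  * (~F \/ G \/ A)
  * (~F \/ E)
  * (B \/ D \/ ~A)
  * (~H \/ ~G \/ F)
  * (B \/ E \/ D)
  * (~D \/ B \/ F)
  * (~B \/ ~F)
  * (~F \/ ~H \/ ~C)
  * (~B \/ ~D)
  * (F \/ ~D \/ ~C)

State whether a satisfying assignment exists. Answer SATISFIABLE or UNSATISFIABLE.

UNSATISFIABLE

B = True:
  propagation gives A=True, F=True; an empty clause results — contradiction.
B = False:
  D = True:
    propagation gives E=False, G=False, C=False, A=True; an empty clause results — contradiction.
  D = False:
    propagation gives A=False, G=True, C=False, E=True; an empty clause results — contradiction.
Every branch closes, so no satisfying assignment exists.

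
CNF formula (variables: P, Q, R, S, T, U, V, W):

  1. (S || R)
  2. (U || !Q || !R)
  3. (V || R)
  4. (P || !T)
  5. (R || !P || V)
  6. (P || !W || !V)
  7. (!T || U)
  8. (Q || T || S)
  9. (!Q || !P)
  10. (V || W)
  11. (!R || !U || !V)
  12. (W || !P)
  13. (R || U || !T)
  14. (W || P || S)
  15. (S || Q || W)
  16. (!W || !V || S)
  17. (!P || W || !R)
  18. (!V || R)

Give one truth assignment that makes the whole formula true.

S occurs only positively in the remaining clauses — set S = True.
Set P = False and propagate.
  then T is forced to False.
Set Q = False and propagate.
Set R = True and propagate.
The remaining clauses are satisfied by U = False, V = True, W = False.

P=F, Q=F, R=T, S=T, T=F, U=F, V=T, W=F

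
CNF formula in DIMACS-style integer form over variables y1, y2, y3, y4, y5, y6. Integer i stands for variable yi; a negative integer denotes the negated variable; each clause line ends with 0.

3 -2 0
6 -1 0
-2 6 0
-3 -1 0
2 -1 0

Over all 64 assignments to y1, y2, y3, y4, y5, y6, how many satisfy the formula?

Case analysis on y1 and y2:
  y1=1, y2=1: a clause becomes empty — 0.
  y1=1, y2=0: a clause becomes empty — 0.
  y1=0, y2=1: remaining (y3,y4,y5,y6) ∈ {(1,0,0,1); (1,0,1,1); (1,1,0,1); (1,1,1,1)} — 4.
  y1=0, y2=0: y3, y4, y5, y6 free → 2^4 = 16.
Total: 0 + 0 + 4 + 16 = 20.

20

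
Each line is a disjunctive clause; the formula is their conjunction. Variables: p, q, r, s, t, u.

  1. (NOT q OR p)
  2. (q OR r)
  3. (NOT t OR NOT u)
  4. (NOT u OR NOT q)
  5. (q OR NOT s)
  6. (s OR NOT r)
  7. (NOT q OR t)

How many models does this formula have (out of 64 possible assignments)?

3

Satisfying assignments:
  p=1 q=1 r=0 s=0 t=1 u=0
  p=1 q=1 r=0 s=1 t=1 u=0
  p=1 q=1 r=1 s=1 t=1 u=0
That's 3 in total.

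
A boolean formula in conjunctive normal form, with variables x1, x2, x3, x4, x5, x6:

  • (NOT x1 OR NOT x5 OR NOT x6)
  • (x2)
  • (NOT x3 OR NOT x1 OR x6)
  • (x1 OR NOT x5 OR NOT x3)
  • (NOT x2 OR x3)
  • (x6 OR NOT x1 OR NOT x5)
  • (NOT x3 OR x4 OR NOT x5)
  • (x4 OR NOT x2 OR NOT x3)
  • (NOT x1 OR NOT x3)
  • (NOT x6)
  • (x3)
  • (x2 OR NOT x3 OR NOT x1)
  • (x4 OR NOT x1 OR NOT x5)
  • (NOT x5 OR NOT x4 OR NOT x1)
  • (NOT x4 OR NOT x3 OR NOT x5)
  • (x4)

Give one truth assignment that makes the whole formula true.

The clause (x2) is unit: x2 must be True.
The clause (x3) is unit: x3 must be True.
(x4) is a unit clause, so x4 = True.
The clause (NOT x1) is unit: x1 must be False.
(NOT x5) is a unit clause, so x5 = False.
(NOT x6) is a unit clause, so x6 = False.
Every clause has at least one true literal under this assignment.

x1=False, x2=True, x3=True, x4=True, x5=False, x6=False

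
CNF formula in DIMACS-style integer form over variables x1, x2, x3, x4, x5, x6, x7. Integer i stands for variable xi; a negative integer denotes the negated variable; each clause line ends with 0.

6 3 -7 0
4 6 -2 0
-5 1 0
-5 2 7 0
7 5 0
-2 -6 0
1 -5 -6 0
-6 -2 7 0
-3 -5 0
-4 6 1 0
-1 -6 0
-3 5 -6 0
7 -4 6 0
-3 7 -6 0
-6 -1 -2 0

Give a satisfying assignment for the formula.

Set x1 = False and propagate.
  then x5 is forced to False.
  then x7 is forced to True.
The remaining clauses are satisfied by x2 = False, x3 = False, x4 = False, x6 = True.

x1=False, x2=False, x3=False, x4=False, x5=False, x6=True, x7=True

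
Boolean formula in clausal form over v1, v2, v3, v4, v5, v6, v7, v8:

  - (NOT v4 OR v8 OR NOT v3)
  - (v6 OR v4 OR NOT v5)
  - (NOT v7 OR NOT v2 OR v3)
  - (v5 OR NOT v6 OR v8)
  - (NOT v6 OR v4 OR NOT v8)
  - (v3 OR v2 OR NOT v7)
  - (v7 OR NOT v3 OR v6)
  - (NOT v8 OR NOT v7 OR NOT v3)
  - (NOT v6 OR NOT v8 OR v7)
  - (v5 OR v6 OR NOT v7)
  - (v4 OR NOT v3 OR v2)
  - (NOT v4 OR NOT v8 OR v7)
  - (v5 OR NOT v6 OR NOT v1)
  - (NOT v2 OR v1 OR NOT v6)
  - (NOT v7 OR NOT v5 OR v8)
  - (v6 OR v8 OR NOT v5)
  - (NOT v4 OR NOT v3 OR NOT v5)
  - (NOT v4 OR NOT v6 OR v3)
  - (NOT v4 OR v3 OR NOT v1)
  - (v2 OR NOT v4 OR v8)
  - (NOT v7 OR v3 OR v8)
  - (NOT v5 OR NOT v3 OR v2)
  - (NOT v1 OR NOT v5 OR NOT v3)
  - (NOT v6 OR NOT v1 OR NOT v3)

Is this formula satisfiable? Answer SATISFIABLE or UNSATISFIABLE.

Branch on v1: take v1 = True.
Set v2 = True and propagate.
For the remaining variables, v3 = False, v4 = False, v5 = False, v6 = False, v7 = False, v8 = False works.
So v1 = T, v2 = T, v3 = F, v4 = F, v5 = F, v6 = F, v7 = F, v8 = F is a satisfying assignment.

SATISFIABLE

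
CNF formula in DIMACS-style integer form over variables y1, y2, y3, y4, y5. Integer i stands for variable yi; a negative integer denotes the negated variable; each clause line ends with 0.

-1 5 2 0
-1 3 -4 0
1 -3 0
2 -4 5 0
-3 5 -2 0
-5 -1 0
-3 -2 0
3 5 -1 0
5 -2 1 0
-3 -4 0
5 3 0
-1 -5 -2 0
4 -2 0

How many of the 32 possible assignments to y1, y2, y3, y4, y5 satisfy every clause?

3

Satisfying assignments:
  y1=0 y2=0 y3=0 y4=0 y5=1
  y1=0 y2=0 y3=0 y4=1 y5=1
  y1=0 y2=1 y3=0 y4=1 y5=1
That's 3 in total.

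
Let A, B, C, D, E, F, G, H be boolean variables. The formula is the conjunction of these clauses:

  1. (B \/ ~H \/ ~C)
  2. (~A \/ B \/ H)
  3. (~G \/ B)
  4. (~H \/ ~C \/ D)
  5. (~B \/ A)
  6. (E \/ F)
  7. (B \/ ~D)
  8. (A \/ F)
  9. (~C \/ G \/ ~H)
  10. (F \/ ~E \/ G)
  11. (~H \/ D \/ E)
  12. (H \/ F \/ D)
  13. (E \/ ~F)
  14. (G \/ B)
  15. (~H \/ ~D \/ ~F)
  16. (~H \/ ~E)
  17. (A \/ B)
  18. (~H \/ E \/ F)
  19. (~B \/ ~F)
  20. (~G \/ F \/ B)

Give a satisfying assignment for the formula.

Set A = True and propagate.
For the remaining variables, B = True, C = True, D = True, E = True, F = False, G = True, H = False works.
Every clause has at least one true literal under this assignment.

A=True, B=True, C=True, D=True, E=True, F=False, G=True, H=False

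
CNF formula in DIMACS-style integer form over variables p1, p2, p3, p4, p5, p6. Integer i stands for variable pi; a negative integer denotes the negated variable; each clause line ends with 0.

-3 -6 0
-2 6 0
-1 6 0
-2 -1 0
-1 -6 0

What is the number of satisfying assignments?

16

Case analysis on p6 and p1:
  p6=T, p1=T: a clause becomes empty — 0.
  p6=T, p1=F: forces p3=F; p2, p4, p5 free → 2^3 = 8.
  p6=F, p1=T: a clause becomes empty — 0.
  p6=F, p1=F: forces p2=F; p3, p4, p5 free → 2^3 = 8.
Total: 0 + 8 + 0 + 8 = 16.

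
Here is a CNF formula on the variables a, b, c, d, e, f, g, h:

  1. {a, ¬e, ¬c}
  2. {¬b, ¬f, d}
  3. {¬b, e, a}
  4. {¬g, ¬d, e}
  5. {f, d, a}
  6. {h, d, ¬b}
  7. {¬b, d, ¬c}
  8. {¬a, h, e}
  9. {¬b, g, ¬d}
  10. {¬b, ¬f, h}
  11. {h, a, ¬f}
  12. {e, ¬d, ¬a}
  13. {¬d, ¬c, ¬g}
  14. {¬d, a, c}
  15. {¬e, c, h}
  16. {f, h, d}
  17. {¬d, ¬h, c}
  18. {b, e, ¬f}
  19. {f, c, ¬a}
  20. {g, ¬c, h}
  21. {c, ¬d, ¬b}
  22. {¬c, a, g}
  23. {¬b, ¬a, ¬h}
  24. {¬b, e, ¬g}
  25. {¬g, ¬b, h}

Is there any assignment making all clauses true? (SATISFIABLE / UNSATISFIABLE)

Branch on a: take a = True.
Try b = False.
The remaining clauses are satisfied by c = True, d = False, e = True, f = True, g = False, h = True.
Every clause has at least one true literal under this assignment.
So a = True  b = False  c = True  d = False  e = True  f = True  g = False  h = True is a satisfying assignment.

SATISFIABLE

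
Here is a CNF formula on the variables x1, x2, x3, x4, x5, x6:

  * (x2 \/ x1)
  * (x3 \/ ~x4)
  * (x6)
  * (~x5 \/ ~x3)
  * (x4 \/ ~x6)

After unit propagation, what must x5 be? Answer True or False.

(x6) stands alone — x6 = True.
From (x4 \/ ~x6) and x6 = True: x4 = True.
From (~x4 \/ x3) and x4 = True: x3 = True.
In (~x5 \/ ~x3), ~x3 is now false; ~x5 must hold, so x5 = False.

False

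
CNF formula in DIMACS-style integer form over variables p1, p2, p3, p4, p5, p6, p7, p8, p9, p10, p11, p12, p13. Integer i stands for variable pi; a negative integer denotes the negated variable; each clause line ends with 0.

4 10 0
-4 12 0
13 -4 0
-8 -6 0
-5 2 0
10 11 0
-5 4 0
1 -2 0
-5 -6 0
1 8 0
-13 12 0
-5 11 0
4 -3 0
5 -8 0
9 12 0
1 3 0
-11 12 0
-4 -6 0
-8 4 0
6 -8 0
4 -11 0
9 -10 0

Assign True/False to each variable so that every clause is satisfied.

p1=1, p2=1, p3=0, p4=0, p5=0, p6=0, p7=0, p8=0, p9=1, p10=1, p11=0, p12=1, p13=0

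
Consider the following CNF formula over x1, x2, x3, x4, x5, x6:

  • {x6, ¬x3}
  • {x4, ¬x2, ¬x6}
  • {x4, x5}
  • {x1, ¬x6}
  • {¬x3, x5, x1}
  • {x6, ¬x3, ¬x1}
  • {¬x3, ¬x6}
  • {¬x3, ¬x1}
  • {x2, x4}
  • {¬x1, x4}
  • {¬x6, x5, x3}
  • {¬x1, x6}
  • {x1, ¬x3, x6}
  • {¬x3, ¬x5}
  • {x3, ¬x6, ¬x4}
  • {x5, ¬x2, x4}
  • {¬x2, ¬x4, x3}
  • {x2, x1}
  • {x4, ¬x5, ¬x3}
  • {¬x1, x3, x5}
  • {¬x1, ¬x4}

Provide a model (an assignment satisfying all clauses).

x1=F, x2=T, x3=F, x4=F, x5=T, x6=F

Branch on x1: take x1 = False.
  then x6 is forced to False.
  then x3 is forced to False.
  then x2 is forced to True.
  then x4 is forced to False.
  then x5 is forced to True.
Check each clause:
  1. {x6, ¬x3} — ¬x3 is true.
  2. {¬x6, ¬x2, x4} — ¬x6 is true.
  3. {x5, x4} — x5 is true.
  4. {¬x6, x1} — ¬x6 is true.
  5. {x1, ¬x3, x5} — ¬x3 is true.
  6. {¬x3, ¬x1, x6} — ¬x3 is true.
  7. {¬x6, ¬x3} — ¬x6 is true.
  8. {¬x3, ¬x1} — ¬x3 is true.
  9. {x4, x2} — x2 is true.
  10. {x4, ¬x1} — ¬x1 is true.
  11. {x5, x3, ¬x6} — ¬x6 is true.
  12. {x6, ¬x1} — ¬x1 is true.
  13. {x1, ¬x3, x6} — ¬x3 is true.
  14. {¬x5, ¬x3} — ¬x3 is true.
  15. {¬x4, x3, ¬x6} — ¬x6 is true.
  16. {x4, x5, ¬x2} — x5 is true.
  17. {x3, ¬x4, ¬x2} — ¬x4 is true.
  18. {x2, x1} — x2 is true.
  19. {¬x3, ¬x5, x4} — ¬x3 is true.
  20. {¬x1, x3, x5} — x5 is true.
  21. {¬x1, ¬x4} — ¬x4 is true.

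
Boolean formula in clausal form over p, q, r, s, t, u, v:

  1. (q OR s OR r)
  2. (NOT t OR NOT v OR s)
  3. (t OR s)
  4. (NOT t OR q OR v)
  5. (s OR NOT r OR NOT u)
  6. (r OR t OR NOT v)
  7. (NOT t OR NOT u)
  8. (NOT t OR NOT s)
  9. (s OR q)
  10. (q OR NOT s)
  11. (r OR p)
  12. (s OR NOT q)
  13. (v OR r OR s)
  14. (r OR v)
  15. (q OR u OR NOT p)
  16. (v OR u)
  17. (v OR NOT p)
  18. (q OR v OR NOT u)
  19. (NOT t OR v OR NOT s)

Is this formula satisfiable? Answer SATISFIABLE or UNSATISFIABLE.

SATISFIABLE

Branch on p: take p = False.
  then r is forced to True.
Set q = True and propagate.
  then s is forced to True.
  then t is forced to False.
Set u = True and propagate.
v is now unconstrained; take v = False.
Every clause has at least one true literal under this assignment.
So p=False  q=True  r=True  s=True  t=False  u=True  v=False is a satisfying assignment.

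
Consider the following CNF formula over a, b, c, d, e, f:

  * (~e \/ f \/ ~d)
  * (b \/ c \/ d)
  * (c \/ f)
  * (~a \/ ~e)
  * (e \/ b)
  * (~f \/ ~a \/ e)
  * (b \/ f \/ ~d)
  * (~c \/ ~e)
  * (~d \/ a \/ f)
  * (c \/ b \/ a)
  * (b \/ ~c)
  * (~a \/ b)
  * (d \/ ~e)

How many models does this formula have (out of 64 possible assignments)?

8

The models are:
  a=0 b=1 c=0 d=0 e=0 f=1
  a=0 b=1 c=0 d=1 e=0 f=1
  a=0 b=1 c=0 d=1 e=1 f=1
  a=0 b=1 c=1 d=0 e=0 f=0
  a=0 b=1 c=1 d=0 e=0 f=1
  a=0 b=1 c=1 d=1 e=0 f=1
  a=1 b=1 c=1 d=0 e=0 f=0
  a=1 b=1 c=1 d=1 e=0 f=0
Count: 8.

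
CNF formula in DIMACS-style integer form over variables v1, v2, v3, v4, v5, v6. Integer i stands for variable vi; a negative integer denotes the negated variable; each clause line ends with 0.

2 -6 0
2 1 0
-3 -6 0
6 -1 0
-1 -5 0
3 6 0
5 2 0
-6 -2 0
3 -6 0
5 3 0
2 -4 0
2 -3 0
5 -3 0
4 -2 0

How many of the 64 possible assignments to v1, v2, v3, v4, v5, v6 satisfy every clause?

The models are:
  v1=0 v2=1 v3=1 v4=1 v5=1 v6=0
That's 1 in total.

1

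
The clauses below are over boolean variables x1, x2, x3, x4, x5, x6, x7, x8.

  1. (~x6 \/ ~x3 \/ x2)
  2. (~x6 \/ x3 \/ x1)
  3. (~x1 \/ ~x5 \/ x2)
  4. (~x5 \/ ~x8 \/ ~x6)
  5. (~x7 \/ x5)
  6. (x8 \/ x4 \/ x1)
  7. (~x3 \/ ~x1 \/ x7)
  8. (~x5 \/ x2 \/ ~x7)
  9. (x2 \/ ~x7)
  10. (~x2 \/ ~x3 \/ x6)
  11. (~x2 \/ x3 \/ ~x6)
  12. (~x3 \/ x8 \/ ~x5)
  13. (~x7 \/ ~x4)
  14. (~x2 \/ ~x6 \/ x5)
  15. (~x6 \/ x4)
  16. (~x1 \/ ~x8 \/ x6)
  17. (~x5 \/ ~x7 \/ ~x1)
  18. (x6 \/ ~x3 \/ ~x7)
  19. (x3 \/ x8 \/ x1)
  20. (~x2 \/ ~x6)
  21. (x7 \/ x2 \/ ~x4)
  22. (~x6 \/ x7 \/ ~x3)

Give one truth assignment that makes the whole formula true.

Set x1 = False and propagate.
For the remaining variables, x2 = True, x3 = False, x4 = True, x5 = False, x6 = False, x7 = False, x8 = True works.

x1 = False, x2 = True, x3 = False, x4 = True, x5 = False, x6 = False, x7 = False, x8 = True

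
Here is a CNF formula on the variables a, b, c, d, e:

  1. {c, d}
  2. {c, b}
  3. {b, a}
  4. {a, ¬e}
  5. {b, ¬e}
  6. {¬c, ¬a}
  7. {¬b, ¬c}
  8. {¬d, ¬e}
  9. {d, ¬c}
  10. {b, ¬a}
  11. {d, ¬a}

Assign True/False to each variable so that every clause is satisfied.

a = T, b = T, c = F, d = T, e = F

Check each clause:
  1. {c, d} — d is true.
  2. {b, c} — b is true.
  3. {b, a} — a is true.
  4. {a, ¬e} — a is true.
  5. {¬e, b} — b is true.
  6. {¬c, ¬a} — ¬c is true.
  7. {¬c, ¬b} — ¬c is true.
  8. {¬e, ¬d} — ¬e is true.
  9. {¬c, d} — d is true.
  10. {¬a, b} — b is true.
  11. {d, ¬a} — d is true.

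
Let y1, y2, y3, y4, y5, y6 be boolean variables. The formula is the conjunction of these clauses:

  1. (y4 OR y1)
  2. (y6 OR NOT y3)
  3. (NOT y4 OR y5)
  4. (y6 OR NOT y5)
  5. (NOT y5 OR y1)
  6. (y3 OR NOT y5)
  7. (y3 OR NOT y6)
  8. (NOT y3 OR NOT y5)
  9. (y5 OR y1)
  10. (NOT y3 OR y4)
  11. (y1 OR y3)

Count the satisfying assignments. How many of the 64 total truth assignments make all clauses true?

2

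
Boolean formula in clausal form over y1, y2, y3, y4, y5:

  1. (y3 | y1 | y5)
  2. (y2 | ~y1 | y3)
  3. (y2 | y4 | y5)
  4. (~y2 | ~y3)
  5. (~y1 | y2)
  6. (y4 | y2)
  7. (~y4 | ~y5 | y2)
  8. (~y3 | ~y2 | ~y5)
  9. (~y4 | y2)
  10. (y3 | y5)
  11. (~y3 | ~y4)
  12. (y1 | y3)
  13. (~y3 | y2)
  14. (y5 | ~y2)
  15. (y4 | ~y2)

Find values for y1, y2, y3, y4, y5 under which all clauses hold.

y1=True, y2=True, y3=False, y4=True, y5=True

Check each clause:
  1. (y3 | y5 | y1) — y1 is true.
  2. (~y1 | y2 | y3) — y2 is true.
  3. (y5 | y2 | y4) — y2 is true.
  4. (~y2 | ~y3) — ~y3 is true.
  5. (~y1 | y2) — y2 is true.
  6. (y4 | y2) — y2 is true.
  7. (y2 | ~y4 | ~y5) — y2 is true.
  8. (~y2 | ~y5 | ~y3) — ~y3 is true.
  9. (y2 | ~y4) — y2 is true.
  10. (y3 | y5) — y5 is true.
  11. (~y4 | ~y3) — ~y3 is true.
  12. (y1 | y3) — y1 is true.
  13. (~y3 | y2) — y2 is true.
  14. (~y2 | y5) — y5 is true.
  15. (y4 | ~y2) — y4 is true.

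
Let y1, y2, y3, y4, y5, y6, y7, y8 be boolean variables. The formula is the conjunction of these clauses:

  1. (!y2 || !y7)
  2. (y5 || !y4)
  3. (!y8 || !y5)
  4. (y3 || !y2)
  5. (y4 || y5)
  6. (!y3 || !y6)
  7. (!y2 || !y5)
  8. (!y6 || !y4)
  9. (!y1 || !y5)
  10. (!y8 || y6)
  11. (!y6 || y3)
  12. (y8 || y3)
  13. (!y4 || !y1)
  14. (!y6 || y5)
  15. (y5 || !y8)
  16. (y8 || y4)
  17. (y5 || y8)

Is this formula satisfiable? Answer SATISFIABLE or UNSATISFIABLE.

SATISFIABLE

Pure literal: y1 appears only negated; assign y1 = False.
y2 occurs only negated in the remaining clauses — set y2 = False.
Branch on y3: take y3 = True.
  then y6 is forced to False.
  then y8 is forced to False.
  then y4 is forced to True.
  then y5 is forced to True.
y7 is now unconstrained; take y7 = False.
So y1=False, y2=False, y3=True, y4=True, y5=True, y6=False, y7=False, y8=False is a satisfying assignment.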